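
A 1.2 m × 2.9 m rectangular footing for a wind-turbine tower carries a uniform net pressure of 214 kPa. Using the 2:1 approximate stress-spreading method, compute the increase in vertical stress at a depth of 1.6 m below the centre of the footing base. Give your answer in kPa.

By the 2:1 method the load spreads at 1 horizontal : 2 vertical, so at depth z the loaded area has grown by z in each plan dimension:
Δσ = qBL/((B+z)(L+z)) = 214×1.2×2.9/((1.2+1.6)(2.9+1.6)) = 59.105 kPa

Δσ_z ≈ 59.1 kPa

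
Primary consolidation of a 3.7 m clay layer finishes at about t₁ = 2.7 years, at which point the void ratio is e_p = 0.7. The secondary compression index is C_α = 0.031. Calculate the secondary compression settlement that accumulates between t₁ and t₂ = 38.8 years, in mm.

S_s ≈ 78.1 mm

Secondary compression: S_s = C_α·H/(1+e_p)·log₁₀(t₂/t₁)
S_s = 0.031×3.7/(1+0.7)×log₁₀(38.8/2.7)
    = 0.06747 × 1.157 = 0.0781 m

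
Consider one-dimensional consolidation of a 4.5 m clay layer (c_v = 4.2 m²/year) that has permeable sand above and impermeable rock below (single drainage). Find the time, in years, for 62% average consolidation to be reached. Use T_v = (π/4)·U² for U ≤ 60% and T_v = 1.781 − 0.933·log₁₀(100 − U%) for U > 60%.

Drainage path length: H_d = H = 4.5 m (single drainage).
U > 60%: T_v = 1.781 − 0.933·log₁₀(100 − 62) = 0.30706.
t = T_v·H_d²/c_v = 0.30706×4.5²/4.2 = 1.48 years.

t ≈ 1.48 years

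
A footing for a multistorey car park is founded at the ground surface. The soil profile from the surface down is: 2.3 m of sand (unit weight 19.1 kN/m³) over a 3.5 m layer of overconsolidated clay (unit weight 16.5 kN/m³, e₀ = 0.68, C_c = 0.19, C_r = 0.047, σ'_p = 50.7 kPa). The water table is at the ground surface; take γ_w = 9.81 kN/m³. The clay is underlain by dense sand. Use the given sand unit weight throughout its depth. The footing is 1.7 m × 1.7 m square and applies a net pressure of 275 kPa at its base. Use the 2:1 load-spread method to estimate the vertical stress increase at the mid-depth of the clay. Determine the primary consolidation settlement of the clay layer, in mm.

Mid-depth of clay below the ground surface: z = 2.3 + 3.5/2 = 4.05 m.
Total vertical stress at mid-clay: σ_v = 19.1×2.3 + 16.5×1.75 = 72.805 kPa.
Pore pressure: u = 9.81×(4.05 − 0) = 39.73 kPa.
Initial effective stress: σ'_0 = σ_v − u = 72.805 − 39.73 = 33.075 kPa.
Stress increase at mid-clay by the 2:1 spreading method:
Δσ = qBL/((B+z)(L+z)) = 275×1.7×1.7/((1.7+4.05)(1.7+4.05)) = 24.038 kPa
Final effective stress: σ'_f = 33.075 + 24.038 = 57.113 kPa.
σ'_f = 57.113 > σ'_p = 50.7 kPa, so the stress path crosses the preconsolidation pressure — recompression up to σ'_p, then virgin compression beyond:
S_c = H/(1+e₀)·[C_r·log₁₀(σ'_p/σ'_0) + C_c·log₁₀(σ'_f/σ'_p)]
    = 3.5/1.68 × [0.047×log₁₀(50.7/33.075) + 0.19×log₁₀(57.113/50.7)]
    = 2.0833 × [0.0087189 + 0.0098281] = 0.03864 m

S_c ≈ 38.6 mm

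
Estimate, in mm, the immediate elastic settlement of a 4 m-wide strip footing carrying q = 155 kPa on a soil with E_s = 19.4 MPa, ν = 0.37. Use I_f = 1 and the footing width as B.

S_e ≈ 27.6 mm

Immediate (elastic) settlement: S_e = q·B·(1−ν²)/E_s · I_f.
E_s = 19.4 MPa = 19400 kPa.
S_e = 155 × 4 × (1 − 0.37²) / 19400 × 1
    = 155 × 4 × 0.8631 / 19400 × 1
    = 0.02758 m = 27.58 mm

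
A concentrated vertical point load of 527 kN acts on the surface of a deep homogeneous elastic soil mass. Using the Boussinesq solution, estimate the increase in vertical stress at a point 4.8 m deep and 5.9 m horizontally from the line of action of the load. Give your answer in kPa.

Δσ_z ≈ 1.09 kPa

Boussinesq vertical stress below a point load on an elastic half-space:
Δσ_z = 3P/(2πz²) · [1 + (r/z)²]^(−5/2)
r/z = 5.9/4.8 = 1.2292; [1+(r/z)²]^(−5/2) = 0.1001.
Δσ_z = 3×527/(2π×4.8²) × 0.1001 = 10.921 × 0.1001 = 1.093 kPa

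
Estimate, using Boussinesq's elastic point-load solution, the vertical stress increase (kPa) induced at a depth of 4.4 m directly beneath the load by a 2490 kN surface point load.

Δσ_z ≈ 61.4 kPa

Boussinesq vertical stress below a point load on an elastic half-space:
Δσ_z = 3P/(2πz²) · [1 + (r/z)²]^(−5/2)
r/z = 0/4.4 = 0; [1+(r/z)²]^(−5/2) = 1.
Δσ_z = 3×2490/(2π×4.4²) × 1 = 61.409 × 1 = 61.41 kPa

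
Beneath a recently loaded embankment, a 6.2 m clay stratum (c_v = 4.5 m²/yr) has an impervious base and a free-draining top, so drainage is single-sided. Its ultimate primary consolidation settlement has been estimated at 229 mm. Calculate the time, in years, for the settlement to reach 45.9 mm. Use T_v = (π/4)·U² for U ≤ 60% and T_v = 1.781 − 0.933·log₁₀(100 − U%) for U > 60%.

Drainage path length: H_d = H = 6.2 m (single drainage).
U = S(t)/S_ult = 45.9/229 = 0.2004.
U ≤ 60%: T_v = (π/4)·U² = (π/4)×0.20044² = 0.031553.
t = T_v·H_d²/c_v = 0.031553×6.2²/4.5 = 0.2695 years.

t ≈ 0.27 years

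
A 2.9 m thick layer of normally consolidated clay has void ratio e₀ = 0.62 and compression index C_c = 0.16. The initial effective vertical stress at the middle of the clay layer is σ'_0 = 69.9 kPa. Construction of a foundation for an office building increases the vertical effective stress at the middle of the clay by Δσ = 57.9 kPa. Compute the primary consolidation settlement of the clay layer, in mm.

S_c ≈ 75.1 mm

Final effective stress: σ'_f = σ'_0 + Δσ = 69.9 + 57.9 = 127.8 kPa.
Normally consolidated clay, so the full stress increment lies on the virgin compression line:
S_c = C_c·H/(1+e₀)·log₁₀(σ'_f/σ'_0) = 0.16×2.9/(1+0.62)×log₁₀(127.8/69.9)
    = 0.28642 × 0.26205 = 0.07506 m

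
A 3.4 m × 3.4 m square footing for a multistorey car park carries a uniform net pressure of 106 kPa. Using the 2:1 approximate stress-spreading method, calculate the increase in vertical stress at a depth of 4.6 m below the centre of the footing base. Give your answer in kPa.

By the 2:1 method the load spreads at 1 horizontal : 2 vertical, so at depth z the loaded area has grown by z in each plan dimension:
Δσ = qBL/((B+z)(L+z)) = 106×3.4×3.4/((3.4+4.6)(3.4+4.6)) = 19.146 kPa

Δσ_z ≈ 19.1 kPa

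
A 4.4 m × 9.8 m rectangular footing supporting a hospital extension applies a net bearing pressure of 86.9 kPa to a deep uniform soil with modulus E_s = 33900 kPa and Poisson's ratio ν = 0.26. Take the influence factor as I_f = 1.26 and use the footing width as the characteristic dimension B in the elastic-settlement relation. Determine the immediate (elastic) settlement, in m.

Immediate (elastic) settlement: S_e = q·B·(1−ν²)/E_s · I_f.
S_e = 86.9 × 4.4 × (1 − 0.26²) / 33900 × 1.26
    = 86.9 × 4.4 × 0.9324 / 33900 × 1.26
    = 0.01325 m

S_e ≈ 0.0133 m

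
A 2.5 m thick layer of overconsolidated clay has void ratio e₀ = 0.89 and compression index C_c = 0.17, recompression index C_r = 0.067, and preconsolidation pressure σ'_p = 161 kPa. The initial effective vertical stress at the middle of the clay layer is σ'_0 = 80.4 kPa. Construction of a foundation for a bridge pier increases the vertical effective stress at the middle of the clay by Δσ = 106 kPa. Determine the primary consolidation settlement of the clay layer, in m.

Final effective stress: σ'_f = 80.4 + 106 = 186.4 kPa.
σ'_f = 186.4 > σ'_p = 161 kPa, so the stress path crosses the preconsolidation pressure — recompression up to σ'_p, then virgin compression beyond:
S_c = H/(1+e₀)·[C_r·log₁₀(σ'_p/σ'_0) + C_c·log₁₀(σ'_f/σ'_p)]
    = 2.5/1.89 × [0.067×log₁₀(161/80.4) + 0.17×log₁₀(186.4/161)]
    = 1.3228 × [0.020205 + 0.010815] = 0.04103 m

S_c ≈ 0.041 m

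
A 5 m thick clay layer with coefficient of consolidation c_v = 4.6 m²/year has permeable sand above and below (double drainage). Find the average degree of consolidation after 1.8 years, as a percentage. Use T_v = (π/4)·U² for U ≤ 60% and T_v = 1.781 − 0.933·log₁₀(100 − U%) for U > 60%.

U ≈ 96.9 %

Drainage path length: H_d = H/2 = 2.5 m (double drainage).
T_v = c_v·t/H_d² = 4.6×1.8/2.5² = 1.3248.
T_v = 1.3248 corresponds to the U > 60% branch:
U = 1 − 10^((1.781 − T_v)/0.933)/100 = 0.9692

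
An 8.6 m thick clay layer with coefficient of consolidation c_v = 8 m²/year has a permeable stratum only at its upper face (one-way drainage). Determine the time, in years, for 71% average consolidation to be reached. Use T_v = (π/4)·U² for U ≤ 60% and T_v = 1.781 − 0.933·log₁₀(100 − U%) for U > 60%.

t ≈ 3.85 years

Drainage path length: H_d = H = 8.6 m (single drainage).
U > 60%: T_v = 1.781 − 0.933·log₁₀(100 − 71) = 0.41658.
t = T_v·H_d²/c_v = 0.41658×8.6²/8 = 3.851 years.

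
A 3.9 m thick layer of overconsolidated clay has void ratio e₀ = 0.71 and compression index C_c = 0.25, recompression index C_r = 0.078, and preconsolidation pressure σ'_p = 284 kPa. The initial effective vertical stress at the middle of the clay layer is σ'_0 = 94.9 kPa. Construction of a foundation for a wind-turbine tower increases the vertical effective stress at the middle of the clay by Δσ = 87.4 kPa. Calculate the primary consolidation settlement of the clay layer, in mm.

S_c ≈ 50.4 mm

Final effective stress: σ'_f = 94.9 + 87.4 = 182.3 kPa.
σ'_f = 182.3 ≤ σ'_p = 284 kPa, so the clay remains overconsolidated and only the recompression index applies:
S_c = C_r·H/(1+e₀)·log₁₀(σ'_f/σ'_0) = 0.078×3.9/1.71×log₁₀(182.3/94.9)
    = 0.17789 × 0.28352 = 0.05044 m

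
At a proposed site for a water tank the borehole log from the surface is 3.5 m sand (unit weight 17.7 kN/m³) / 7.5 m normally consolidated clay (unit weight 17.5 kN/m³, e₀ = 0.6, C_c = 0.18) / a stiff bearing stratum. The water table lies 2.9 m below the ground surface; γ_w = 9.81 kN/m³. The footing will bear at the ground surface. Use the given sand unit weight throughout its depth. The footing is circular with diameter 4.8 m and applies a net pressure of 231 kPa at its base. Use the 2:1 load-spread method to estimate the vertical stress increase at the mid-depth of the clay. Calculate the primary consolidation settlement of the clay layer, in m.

S_c ≈ 0.132 m

Mid-depth of clay below the ground surface: z = 3.5 + 7.5/2 = 7.25 m.
Total vertical stress at mid-clay: σ_v = 17.7×3.5 + 17.5×3.75 = 127.57 kPa.
Pore pressure: u = 9.81×(7.25 − 2.9) = 42.673 kPa.
Initial effective stress: σ'_0 = σ_v − u = 127.57 − 42.673 = 84.897 kPa.
Stress increase at mid-clay by the 2:1 spreading method:
Δσ ≈ qD²/(D+z)² = 231×4.8²/(4.8+7.25)² = 36.654 kPa
Final effective stress: σ'_f = σ'_0 + Δσ = 84.897 + 36.654 = 121.55 kPa.
Normally consolidated clay, so the full stress increment lies on the virgin compression line:
S_c = C_c·H/(1+e₀)·log₁₀(σ'_f/σ'_0) = 0.18×7.5/(1+0.6)×log₁₀(121.55/84.897)
    = 0.84375 × 0.15586 = 0.1315 m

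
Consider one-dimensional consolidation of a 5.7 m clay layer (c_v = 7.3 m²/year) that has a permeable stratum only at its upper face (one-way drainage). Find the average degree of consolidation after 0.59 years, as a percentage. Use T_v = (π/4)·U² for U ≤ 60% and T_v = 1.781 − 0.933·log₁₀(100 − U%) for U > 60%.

U ≈ 41.1 %

Drainage path length: H_d = H = 5.7 m (single drainage).
T_v = c_v·t/H_d² = 7.3×0.59/5.7² = 0.13256.
T_v = 0.13256 corresponds to the U ≤ 60% branch:
U = √(4T_v/π) = 0.4108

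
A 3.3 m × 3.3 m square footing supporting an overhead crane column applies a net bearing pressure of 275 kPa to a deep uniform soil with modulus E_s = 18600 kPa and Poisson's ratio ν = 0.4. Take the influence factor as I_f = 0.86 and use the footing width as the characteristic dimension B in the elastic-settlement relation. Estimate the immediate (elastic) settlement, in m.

S_e ≈ 0.0352 m

Immediate (elastic) settlement: S_e = q·B·(1−ν²)/E_s · I_f.
S_e = 275 × 3.3 × (1 − 0.4²) / 18600 × 0.86
    = 275 × 3.3 × 0.84 / 18600 × 0.86
    = 0.03525 m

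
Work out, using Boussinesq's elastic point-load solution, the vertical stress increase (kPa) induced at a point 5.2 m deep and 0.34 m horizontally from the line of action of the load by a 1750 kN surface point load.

Boussinesq vertical stress below a point load on an elastic half-space:
Δσ_z = 3P/(2πz²) · [1 + (r/z)²]^(−5/2)
r/z = 0.34/5.2 = 0.065385; [1+(r/z)²]^(−5/2) = 0.98939.
Δσ_z = 3×1750/(2π×5.2²) × 0.98939 = 30.901 × 0.98939 = 30.57 kPa

Δσ_z ≈ 30.6 kPa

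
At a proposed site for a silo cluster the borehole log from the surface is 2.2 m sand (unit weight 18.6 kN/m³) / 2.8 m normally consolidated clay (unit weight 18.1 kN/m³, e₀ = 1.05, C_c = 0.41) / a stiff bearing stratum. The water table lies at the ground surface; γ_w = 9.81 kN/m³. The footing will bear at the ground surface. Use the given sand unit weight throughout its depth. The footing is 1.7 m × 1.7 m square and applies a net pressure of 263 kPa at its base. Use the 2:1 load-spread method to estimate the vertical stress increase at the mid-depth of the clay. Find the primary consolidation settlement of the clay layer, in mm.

S_c ≈ 153 mm

Mid-depth of clay below the ground surface: z = 2.2 + 2.8/2 = 3.6 m.
Total vertical stress at mid-clay: σ_v = 18.6×2.2 + 18.1×1.4 = 66.26 kPa.
Pore pressure: u = 9.81×(3.6 − 0) = 35.316 kPa.
Initial effective stress: σ'_0 = σ_v − u = 66.26 − 35.316 = 30.944 kPa.
Stress increase at mid-clay by the 2:1 spreading method:
Δσ = qBL/((B+z)(L+z)) = 263×1.7×1.7/((1.7+3.6)(1.7+3.6)) = 27.058 kPa
Final effective stress: σ'_f = σ'_0 + Δσ = 30.944 + 27.058 = 58.002 kPa.
Normally consolidated clay, so the full stress increment lies on the virgin compression line:
S_c = C_c·H/(1+e₀)·log₁₀(σ'_f/σ'_0) = 0.41×2.8/(1+1.05)×log₁₀(58.002/30.944)
    = 0.56 × 0.27287 = 0.1528 m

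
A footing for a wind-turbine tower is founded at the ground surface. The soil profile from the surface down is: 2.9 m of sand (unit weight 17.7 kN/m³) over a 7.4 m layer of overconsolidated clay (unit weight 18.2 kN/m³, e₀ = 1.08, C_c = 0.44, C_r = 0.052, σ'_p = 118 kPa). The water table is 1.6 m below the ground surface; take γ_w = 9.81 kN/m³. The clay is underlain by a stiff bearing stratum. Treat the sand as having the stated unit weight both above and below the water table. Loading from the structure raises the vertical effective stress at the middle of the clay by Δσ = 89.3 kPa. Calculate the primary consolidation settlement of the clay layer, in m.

Mid-depth of clay below the ground surface: z = 2.9 + 7.4/2 = 6.6 m.
Total vertical stress at mid-clay: σ_v = 17.7×2.9 + 18.2×3.7 = 118.67 kPa.
Pore pressure: u = 9.81×(6.6 − 1.6) = 49.05 kPa.
Initial effective stress: σ'_0 = σ_v − u = 118.67 − 49.05 = 69.62 kPa.
Final effective stress: σ'_f = 69.62 + 89.3 = 158.92 kPa.
σ'_f = 158.92 > σ'_p = 118 kPa, so the stress path crosses the preconsolidation pressure — recompression up to σ'_p, then virgin compression beyond:
S_c = H/(1+e₀)·[C_r·log₁₀(σ'_p/σ'_0) + C_c·log₁₀(σ'_f/σ'_p)]
    = 7.4/2.08 × [0.052×log₁₀(118/69.62) + 0.44×log₁₀(158.92/118)]
    = 3.5577 × [0.011916 + 0.05689] = 0.2448 m

S_c ≈ 0.245 m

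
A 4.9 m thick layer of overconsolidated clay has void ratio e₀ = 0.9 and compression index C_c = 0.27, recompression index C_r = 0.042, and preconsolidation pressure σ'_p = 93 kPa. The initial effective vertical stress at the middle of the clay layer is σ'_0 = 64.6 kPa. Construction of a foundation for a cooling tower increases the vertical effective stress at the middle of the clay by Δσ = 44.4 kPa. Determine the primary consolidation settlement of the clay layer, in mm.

S_c ≈ 65.1 mm

Final effective stress: σ'_f = 64.6 + 44.4 = 109 kPa.
σ'_f = 109 > σ'_p = 93 kPa, so the stress path crosses the preconsolidation pressure — recompression up to σ'_p, then virgin compression beyond:
S_c = H/(1+e₀)·[C_r·log₁₀(σ'_p/σ'_0) + C_c·log₁₀(σ'_f/σ'_p)]
    = 4.9/1.9 × [0.042×log₁₀(93/64.6) + 0.27×log₁₀(109/93)]
    = 2.5789 × [0.0066465 + 0.018615] = 0.06515 m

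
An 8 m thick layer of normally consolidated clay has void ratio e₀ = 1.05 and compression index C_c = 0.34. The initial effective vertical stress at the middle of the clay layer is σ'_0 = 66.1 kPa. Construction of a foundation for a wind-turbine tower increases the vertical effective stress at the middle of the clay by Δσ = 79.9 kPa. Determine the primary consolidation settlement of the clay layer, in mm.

Final effective stress: σ'_f = σ'_0 + Δσ = 66.1 + 79.9 = 146 kPa.
Normally consolidated clay, so the full stress increment lies on the virgin compression line:
S_c = C_c·H/(1+e₀)·log₁₀(σ'_f/σ'_0) = 0.34×8/(1+1.05)×log₁₀(146/66.1)
    = 1.3268 × 0.34415 = 0.4566 m

S_c ≈ 457 mm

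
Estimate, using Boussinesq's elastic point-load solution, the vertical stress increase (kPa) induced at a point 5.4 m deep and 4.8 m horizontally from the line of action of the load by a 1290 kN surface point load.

Δσ_z ≈ 4.93 kPa

Boussinesq vertical stress below a point load on an elastic half-space:
Δσ_z = 3P/(2πz²) · [1 + (r/z)²]^(−5/2)
r/z = 4.8/5.4 = 0.88889; [1+(r/z)²]^(−5/2) = 0.23323.
Δσ_z = 3×1290/(2π×5.4²) × 0.23323 = 21.122 × 0.23323 = 4.926 kPa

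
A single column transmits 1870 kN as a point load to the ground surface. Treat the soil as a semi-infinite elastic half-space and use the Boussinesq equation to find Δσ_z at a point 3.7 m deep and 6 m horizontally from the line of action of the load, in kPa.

Boussinesq vertical stress below a point load on an elastic half-space:
Δσ_z = 3P/(2πz²) · [1 + (r/z)²]^(−5/2)
r/z = 6/3.7 = 1.6216; [1+(r/z)²]^(−5/2) = 0.039842.
Δσ_z = 3×1870/(2π×3.7²) × 0.039842 = 65.22 × 0.039842 = 2.598 kPa

Δσ_z ≈ 2.6 kPa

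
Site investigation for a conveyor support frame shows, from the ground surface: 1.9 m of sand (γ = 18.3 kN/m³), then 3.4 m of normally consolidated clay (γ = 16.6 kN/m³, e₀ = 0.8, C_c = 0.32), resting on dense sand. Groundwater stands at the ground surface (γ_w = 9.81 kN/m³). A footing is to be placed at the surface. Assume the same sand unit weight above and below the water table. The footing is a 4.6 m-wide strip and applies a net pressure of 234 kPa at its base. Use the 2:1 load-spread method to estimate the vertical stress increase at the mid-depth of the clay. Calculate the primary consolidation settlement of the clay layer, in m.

Mid-depth of clay below the ground surface: z = 1.9 + 3.4/2 = 3.6 m.
Total vertical stress at mid-clay: σ_v = 18.3×1.9 + 16.6×1.7 = 62.99 kPa.
Pore pressure: u = 9.81×(3.6 − 0) = 35.316 kPa.
Initial effective stress: σ'_0 = σ_v − u = 62.99 − 35.316 = 27.674 kPa.
Stress increase at mid-clay by the 2:1 spreading method:
Δσ = qB/(B+z) = 234×4.6/(4.6+3.6) = 131.27 kPa
Final effective stress: σ'_f = σ'_0 + Δσ = 27.674 + 131.27 = 158.94 kPa.
Normally consolidated clay, so the full stress increment lies on the virgin compression line:
S_c = C_c·H/(1+e₀)·log₁₀(σ'_f/σ'_0) = 0.32×3.4/(1+0.8)×log₁₀(158.94/27.674)
    = 0.60444 × 0.75916 = 0.4589 m

S_c ≈ 0.459 m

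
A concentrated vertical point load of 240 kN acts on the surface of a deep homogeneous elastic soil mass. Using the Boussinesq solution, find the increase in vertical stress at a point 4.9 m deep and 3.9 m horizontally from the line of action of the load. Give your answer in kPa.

Boussinesq vertical stress below a point load on an elastic half-space:
Δσ_z = 3P/(2πz²) · [1 + (r/z)²]^(−5/2)
r/z = 3.9/4.9 = 0.79592; [1+(r/z)²]^(−5/2) = 0.29323.
Δσ_z = 3×240/(2π×4.9²) × 0.29323 = 4.7727 × 0.29323 = 1.399 kPa

Δσ_z ≈ 1.4 kPa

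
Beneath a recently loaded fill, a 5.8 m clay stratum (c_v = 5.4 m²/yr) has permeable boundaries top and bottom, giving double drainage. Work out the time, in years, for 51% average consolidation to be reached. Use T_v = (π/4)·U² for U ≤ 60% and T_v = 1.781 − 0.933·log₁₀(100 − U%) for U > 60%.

t ≈ 0.318 years

Drainage path length: H_d = H/2 = 2.9 m (double drainage).
U ≤ 60%: T_v = (π/4)·U² = (π/4)×0.51² = 0.20428.
t = T_v·H_d²/c_v = 0.20428×2.9²/5.4 = 0.3181 years.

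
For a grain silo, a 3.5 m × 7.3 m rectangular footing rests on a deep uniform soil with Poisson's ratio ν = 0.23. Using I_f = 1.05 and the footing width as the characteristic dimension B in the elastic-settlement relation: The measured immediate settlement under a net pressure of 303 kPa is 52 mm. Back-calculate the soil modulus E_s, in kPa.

E_s ≈ 20300 kPa

S_e = q·B·(1−ν²)/E_s · I_f  ⇒  E_s = q·B·(1−ν²)·I_f / S_e.
E_s = 303 × 3.5 × 0.9471 × 1.05 / 0.052 = 20280 kPa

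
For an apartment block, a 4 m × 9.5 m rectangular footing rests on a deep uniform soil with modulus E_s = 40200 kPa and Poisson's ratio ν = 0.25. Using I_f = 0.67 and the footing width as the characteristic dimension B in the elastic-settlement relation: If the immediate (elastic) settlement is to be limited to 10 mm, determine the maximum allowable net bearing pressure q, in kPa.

S_e = q·B·(1−ν²)/E_s · I_f  ⇒  q = S_e·E_s / (B·(1−ν²)·I_f).
q = 0.01 × 40200 / (4 × 0.9375 × 0.67) = 160 kPa

q ≈ 160 kPa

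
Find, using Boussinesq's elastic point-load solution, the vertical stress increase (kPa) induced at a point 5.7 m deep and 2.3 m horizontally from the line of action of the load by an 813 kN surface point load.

Boussinesq vertical stress below a point load on an elastic half-space:
Δσ_z = 3P/(2πz²) · [1 + (r/z)²]^(−5/2)
r/z = 2.3/5.7 = 0.40351; [1+(r/z)²]^(−5/2) = 0.68583.
Δσ_z = 3×813/(2π×5.7²) × 0.68583 = 11.948 × 0.68583 = 8.194 kPa

Δσ_z ≈ 8.19 kPa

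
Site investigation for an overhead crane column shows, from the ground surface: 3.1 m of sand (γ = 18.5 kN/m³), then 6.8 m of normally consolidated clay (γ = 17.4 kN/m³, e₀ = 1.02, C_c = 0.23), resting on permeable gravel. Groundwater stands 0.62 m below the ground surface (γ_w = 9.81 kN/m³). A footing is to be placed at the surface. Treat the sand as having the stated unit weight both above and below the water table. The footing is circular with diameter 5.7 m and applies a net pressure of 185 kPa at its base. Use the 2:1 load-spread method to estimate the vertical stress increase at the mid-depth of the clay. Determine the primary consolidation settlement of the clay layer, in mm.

S_c ≈ 176 mm

Mid-depth of clay below the ground surface: z = 3.1 + 6.8/2 = 6.5 m.
Total vertical stress at mid-clay: σ_v = 18.5×3.1 + 17.4×3.4 = 116.51 kPa.
Pore pressure: u = 9.81×(6.5 − 0.62) = 57.683 kPa.
Initial effective stress: σ'_0 = σ_v − u = 116.51 − 57.683 = 58.827 kPa.
Stress increase at mid-clay by the 2:1 spreading method:
Δσ ≈ qD²/(D+z)² = 185×5.7²/(5.7+6.5)² = 40.383 kPa
Final effective stress: σ'_f = σ'_0 + Δσ = 58.827 + 40.383 = 99.21 kPa.
Normally consolidated clay, so the full stress increment lies on the virgin compression line:
S_c = C_c·H/(1+e₀)·log₁₀(σ'_f/σ'_0) = 0.23×6.8/(1+1.02)×log₁₀(99.21/58.827)
    = 0.77426 × 0.22698 = 0.1757 m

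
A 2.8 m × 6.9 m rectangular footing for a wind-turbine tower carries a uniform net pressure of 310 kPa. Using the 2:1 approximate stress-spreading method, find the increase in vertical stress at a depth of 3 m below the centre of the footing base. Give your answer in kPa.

Δσ_z ≈ 104 kPa

By the 2:1 method the load spreads at 1 horizontal : 2 vertical, so at depth z the loaded area has grown by z in each plan dimension:
Δσ = qBL/((B+z)(L+z)) = 310×2.8×6.9/((2.8+3)(6.9+3)) = 104.31 kPa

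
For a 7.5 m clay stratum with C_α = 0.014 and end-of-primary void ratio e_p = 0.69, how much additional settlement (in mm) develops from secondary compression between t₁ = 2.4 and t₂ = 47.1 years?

Secondary compression: S_s = C_α·H/(1+e_p)·log₁₀(t₂/t₁)
S_s = 0.014×7.5/(1+0.69)×log₁₀(47.1/2.4)
    = 0.06213 × 1.293 = 0.08032 m

S_s ≈ 80.3 mm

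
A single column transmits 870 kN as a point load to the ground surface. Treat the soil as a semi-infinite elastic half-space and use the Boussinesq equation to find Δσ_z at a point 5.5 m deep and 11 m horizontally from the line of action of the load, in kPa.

Δσ_z ≈ 0.246 kPa

Boussinesq vertical stress below a point load on an elastic half-space:
Δσ_z = 3P/(2πz²) · [1 + (r/z)²]^(−5/2)
r/z = 11/5.5 = 2; [1+(r/z)²]^(−5/2) = 0.017889.
Δσ_z = 3×870/(2π×5.5²) × 0.017889 = 13.732 × 0.017889 = 0.2457 kPa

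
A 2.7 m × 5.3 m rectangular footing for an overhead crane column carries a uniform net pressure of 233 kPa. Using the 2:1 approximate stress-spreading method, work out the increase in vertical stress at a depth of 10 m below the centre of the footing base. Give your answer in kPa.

Δσ_z ≈ 17.2 kPa

By the 2:1 method the load spreads at 1 horizontal : 2 vertical, so at depth z the loaded area has grown by z in each plan dimension:
Δσ = qBL/((B+z)(L+z)) = 233×2.7×5.3/((2.7+10)(5.3+10)) = 17.159 kPa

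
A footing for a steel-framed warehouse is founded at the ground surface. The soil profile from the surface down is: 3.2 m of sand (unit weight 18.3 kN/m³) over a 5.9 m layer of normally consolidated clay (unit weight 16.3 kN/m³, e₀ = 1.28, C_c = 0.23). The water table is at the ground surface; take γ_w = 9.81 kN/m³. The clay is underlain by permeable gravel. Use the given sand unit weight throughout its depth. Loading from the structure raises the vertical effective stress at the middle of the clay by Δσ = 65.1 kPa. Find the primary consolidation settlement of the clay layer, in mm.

Mid-depth of clay below the ground surface: z = 3.2 + 5.9/2 = 6.15 m.
Total vertical stress at mid-clay: σ_v = 18.3×3.2 + 16.3×2.95 = 106.65 kPa.
Pore pressure: u = 9.81×(6.15 − 0) = 60.332 kPa.
Initial effective stress: σ'_0 = σ_v − u = 106.65 − 60.332 = 46.318 kPa.
Final effective stress: σ'_f = σ'_0 + Δσ = 46.318 + 65.1 = 111.42 kPa.
Normally consolidated clay, so the full stress increment lies on the virgin compression line:
S_c = C_c·H/(1+e₀)·log₁₀(σ'_f/σ'_0) = 0.23×5.9/(1+1.28)×log₁₀(111.42/46.318)
    = 0.59518 × 0.38121 = 0.2269 m

S_c ≈ 227 mm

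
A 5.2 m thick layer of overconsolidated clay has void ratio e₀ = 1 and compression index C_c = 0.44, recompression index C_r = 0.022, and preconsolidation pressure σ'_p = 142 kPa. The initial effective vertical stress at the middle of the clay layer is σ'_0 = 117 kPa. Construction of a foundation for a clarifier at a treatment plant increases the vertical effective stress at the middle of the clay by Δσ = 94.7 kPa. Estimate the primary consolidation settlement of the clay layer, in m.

S_c ≈ 0.203 m

Final effective stress: σ'_f = 117 + 94.7 = 211.7 kPa.
σ'_f = 211.7 > σ'_p = 142 kPa, so the stress path crosses the preconsolidation pressure — recompression up to σ'_p, then virgin compression beyond:
S_c = H/(1+e₀)·[C_r·log₁₀(σ'_p/σ'_0) + C_c·log₁₀(σ'_f/σ'_p)]
    = 5.2/2 × [0.022×log₁₀(142/117) + 0.44×log₁₀(211.7/142)]
    = 2.6 × [0.0018503 + 0.07631] = 0.2032 m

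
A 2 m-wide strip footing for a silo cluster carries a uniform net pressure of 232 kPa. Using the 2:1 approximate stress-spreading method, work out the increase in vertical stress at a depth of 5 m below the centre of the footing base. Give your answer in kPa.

Δσ_z ≈ 66.3 kPa

By the 2:1 method the load spreads at 1 horizontal : 2 vertical, so at depth z the loaded area has grown by z in each plan dimension:
Δσ = qB/(B+z) = 232×2/(2+5) = 66.286 kPa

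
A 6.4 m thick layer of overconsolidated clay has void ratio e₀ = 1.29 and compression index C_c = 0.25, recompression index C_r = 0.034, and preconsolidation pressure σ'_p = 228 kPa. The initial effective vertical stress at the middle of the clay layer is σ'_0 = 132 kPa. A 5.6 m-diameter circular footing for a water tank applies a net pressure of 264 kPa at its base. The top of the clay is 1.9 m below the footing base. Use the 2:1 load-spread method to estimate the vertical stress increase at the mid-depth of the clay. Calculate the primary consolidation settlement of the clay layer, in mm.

S_c ≈ 18 mm

Mid-depth of clay below the footing base: z = 1.9 + 6.4/2 = 5.1 m.
Stress increase at mid-clay by the 2:1 spreading method:
Δσ ≈ qD²/(D+z)² = 264×5.6²/(5.6+5.1)² = 72.312 kPa
Final effective stress: σ'_f = 132 + 72.312 = 204.31 kPa.
σ'_f = 204.31 ≤ σ'_p = 228 kPa, so the clay remains overconsolidated and only the recompression index applies:
S_c = C_r·H/(1+e₀)·log₁₀(σ'_f/σ'_0) = 0.034×6.4/2.29×log₁₀(204.31/132)
    = 0.095023 × 0.18972 = 0.01803 m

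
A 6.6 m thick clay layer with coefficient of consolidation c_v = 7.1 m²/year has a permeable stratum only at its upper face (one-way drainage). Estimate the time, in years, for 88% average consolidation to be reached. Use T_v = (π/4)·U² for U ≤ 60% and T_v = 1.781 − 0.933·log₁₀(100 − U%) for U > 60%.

Drainage path length: H_d = H = 6.6 m (single drainage).
U > 60%: T_v = 1.781 − 0.933·log₁₀(100 − 88) = 0.77412.
t = T_v·H_d²/c_v = 0.77412×6.6²/7.1 = 4.749 years.

t ≈ 4.75 years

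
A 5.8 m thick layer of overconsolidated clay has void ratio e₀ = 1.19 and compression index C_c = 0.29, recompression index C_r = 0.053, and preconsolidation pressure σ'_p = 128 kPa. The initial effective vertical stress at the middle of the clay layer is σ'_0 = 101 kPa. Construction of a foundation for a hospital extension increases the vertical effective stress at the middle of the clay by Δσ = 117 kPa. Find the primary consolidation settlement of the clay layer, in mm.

Final effective stress: σ'_f = 101 + 117 = 218 kPa.
σ'_f = 218 > σ'_p = 128 kPa, so the stress path crosses the preconsolidation pressure — recompression up to σ'_p, then virgin compression beyond:
S_c = H/(1+e₀)·[C_r·log₁₀(σ'_p/σ'_0) + C_c·log₁₀(σ'_f/σ'_p)]
    = 5.8/2.19 × [0.053×log₁₀(128/101) + 0.29×log₁₀(218/128)]
    = 2.6484 × [0.0054531 + 0.067061] = 0.192 m

S_c ≈ 192 mm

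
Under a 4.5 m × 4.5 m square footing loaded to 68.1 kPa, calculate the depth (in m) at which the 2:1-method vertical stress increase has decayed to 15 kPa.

2:1 spreading — at depth z the loaded area has grown by z in each plan dimension:
qB²/(B+z)² = Δσ_z ⇒ z = B(√(q/Δσ_z) − 1) = 4.5×(√(68.1/15) − 1) = 5.088 m

z ≈ 5.09 m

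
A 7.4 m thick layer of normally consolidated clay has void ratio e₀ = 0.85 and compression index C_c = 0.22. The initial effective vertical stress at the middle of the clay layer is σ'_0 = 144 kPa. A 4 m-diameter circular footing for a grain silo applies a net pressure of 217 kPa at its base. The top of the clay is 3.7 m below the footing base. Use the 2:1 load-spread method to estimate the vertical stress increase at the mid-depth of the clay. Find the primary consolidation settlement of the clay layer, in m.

Mid-depth of clay below the footing base: z = 3.7 + 7.4/2 = 7.4 m.
Stress increase at mid-clay by the 2:1 spreading method:
Δσ ≈ qD²/(D+z)² = 217×4²/(4+7.4)² = 26.716 kPa
Final effective stress: σ'_f = σ'_0 + Δσ = 144 + 26.716 = 170.72 kPa.
Normally consolidated clay, so the full stress increment lies on the virgin compression line:
S_c = C_c·H/(1+e₀)·log₁₀(σ'_f/σ'_0) = 0.22×7.4/(1+0.85)×log₁₀(170.72/144)
    = 0.88 × 0.073922 = 0.06505 m

S_c ≈ 0.0651 m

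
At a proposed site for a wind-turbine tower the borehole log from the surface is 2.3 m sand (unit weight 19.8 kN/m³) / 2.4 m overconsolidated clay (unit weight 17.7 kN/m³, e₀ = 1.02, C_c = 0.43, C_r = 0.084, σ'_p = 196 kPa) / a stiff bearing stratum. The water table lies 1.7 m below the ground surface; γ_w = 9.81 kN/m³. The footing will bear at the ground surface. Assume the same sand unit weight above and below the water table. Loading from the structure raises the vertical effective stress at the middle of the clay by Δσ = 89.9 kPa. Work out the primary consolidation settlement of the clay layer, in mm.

Mid-depth of clay below the ground surface: z = 2.3 + 2.4/2 = 3.5 m.
Total vertical stress at mid-clay: σ_v = 19.8×2.3 + 17.7×1.2 = 66.78 kPa.
Pore pressure: u = 9.81×(3.5 − 1.7) = 17.658 kPa.
Initial effective stress: σ'_0 = σ_v − u = 66.78 − 17.658 = 49.122 kPa.
Final effective stress: σ'_f = 49.122 + 89.9 = 139.02 kPa.
σ'_f = 139.02 ≤ σ'_p = 196 kPa, so the clay remains overconsolidated and only the recompression index applies:
S_c = C_r·H/(1+e₀)·log₁₀(σ'_f/σ'_0) = 0.084×2.4/2.02×log₁₀(139.02/49.122)
    = 0.0998 × 0.4518 = 0.04509 m

S_c ≈ 45.1 mm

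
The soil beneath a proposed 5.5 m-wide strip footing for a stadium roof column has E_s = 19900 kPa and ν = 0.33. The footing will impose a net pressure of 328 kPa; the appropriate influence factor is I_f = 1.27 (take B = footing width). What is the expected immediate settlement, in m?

Immediate (elastic) settlement: S_e = q·B·(1−ν²)/E_s · I_f.
S_e = 328 × 5.5 × (1 − 0.33²) / 19900 × 1.27
    = 328 × 5.5 × 0.8911 / 19900 × 1.27
    = 0.1026 m

S_e ≈ 0.103 m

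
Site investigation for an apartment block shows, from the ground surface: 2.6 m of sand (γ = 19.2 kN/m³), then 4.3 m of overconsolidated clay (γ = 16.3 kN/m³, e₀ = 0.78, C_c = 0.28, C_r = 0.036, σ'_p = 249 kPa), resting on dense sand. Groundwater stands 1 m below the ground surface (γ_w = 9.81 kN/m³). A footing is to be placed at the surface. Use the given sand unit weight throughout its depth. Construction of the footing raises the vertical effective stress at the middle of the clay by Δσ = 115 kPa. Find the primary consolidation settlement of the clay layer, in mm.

S_c ≈ 46.1 mm

Mid-depth of clay below the ground surface: z = 2.6 + 4.3/2 = 4.75 m.
Total vertical stress at mid-clay: σ_v = 19.2×2.6 + 16.3×2.15 = 84.965 kPa.
Pore pressure: u = 9.81×(4.75 − 1) = 36.788 kPa.
Initial effective stress: σ'_0 = σ_v − u = 84.965 − 36.788 = 48.177 kPa.
Final effective stress: σ'_f = 48.177 + 115 = 163.18 kPa.
σ'_f = 163.18 ≤ σ'_p = 249 kPa, so the clay remains overconsolidated and only the recompression index applies:
S_c = C_r·H/(1+e₀)·log₁₀(σ'_f/σ'_0) = 0.036×4.3/1.78×log₁₀(163.18/48.177)
    = 0.086965 × 0.52983 = 0.04608 m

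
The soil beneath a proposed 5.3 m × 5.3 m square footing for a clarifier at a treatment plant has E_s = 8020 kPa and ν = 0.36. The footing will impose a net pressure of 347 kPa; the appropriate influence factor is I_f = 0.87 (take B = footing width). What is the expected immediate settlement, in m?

S_e ≈ 0.174 m

Immediate (elastic) settlement: S_e = q·B·(1−ν²)/E_s · I_f.
S_e = 347 × 5.3 × (1 − 0.36²) / 8020 × 0.87
    = 347 × 5.3 × 0.8704 / 8020 × 0.87
    = 0.1736 m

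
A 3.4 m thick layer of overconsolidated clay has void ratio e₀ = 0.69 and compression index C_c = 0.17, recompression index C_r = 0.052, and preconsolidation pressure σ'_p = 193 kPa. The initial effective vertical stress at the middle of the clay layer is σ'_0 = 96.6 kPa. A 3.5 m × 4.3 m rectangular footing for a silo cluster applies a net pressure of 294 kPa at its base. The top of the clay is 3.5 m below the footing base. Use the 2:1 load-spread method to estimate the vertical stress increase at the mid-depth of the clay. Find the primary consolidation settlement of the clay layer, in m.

Mid-depth of clay below the footing base: z = 3.5 + 3.4/2 = 5.2 m.
Stress increase at mid-clay by the 2:1 spreading method:
Δσ = qBL/((B+z)(L+z)) = 294×3.5×4.3/((3.5+5.2)(4.3+5.2)) = 53.535 kPa
Final effective stress: σ'_f = 96.6 + 53.535 = 150.13 kPa.
σ'_f = 150.13 ≤ σ'_p = 193 kPa, so the clay remains overconsolidated and only the recompression index applies:
S_c = C_r·H/(1+e₀)·log₁₀(σ'_f/σ'_0) = 0.052×3.4/1.69×log₁₀(150.13/96.6)
    = 0.10461 × 0.19149 = 0.02003 m

S_c ≈ 0.02 m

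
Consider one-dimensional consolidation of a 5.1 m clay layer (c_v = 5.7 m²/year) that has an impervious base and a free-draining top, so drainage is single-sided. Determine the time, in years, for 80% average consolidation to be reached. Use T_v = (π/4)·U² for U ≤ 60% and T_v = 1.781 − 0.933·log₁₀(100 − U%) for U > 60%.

t ≈ 2.59 years

Drainage path length: H_d = H = 5.1 m (single drainage).
U > 60%: T_v = 1.781 − 0.933·log₁₀(100 − 80) = 0.56714.
t = T_v·H_d²/c_v = 0.56714×5.1²/5.7 = 2.588 years.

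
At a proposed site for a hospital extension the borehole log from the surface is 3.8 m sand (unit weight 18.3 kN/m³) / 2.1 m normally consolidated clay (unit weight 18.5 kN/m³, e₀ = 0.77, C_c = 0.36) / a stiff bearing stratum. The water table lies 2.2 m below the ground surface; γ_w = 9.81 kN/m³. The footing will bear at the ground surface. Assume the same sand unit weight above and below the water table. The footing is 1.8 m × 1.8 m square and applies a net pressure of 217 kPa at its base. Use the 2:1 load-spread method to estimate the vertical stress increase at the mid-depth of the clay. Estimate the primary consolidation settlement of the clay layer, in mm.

S_c ≈ 41.8 mm

Mid-depth of clay below the ground surface: z = 3.8 + 2.1/2 = 4.85 m.
Total vertical stress at mid-clay: σ_v = 18.3×3.8 + 18.5×1.05 = 88.965 kPa.
Pore pressure: u = 9.81×(4.85 − 2.2) = 25.997 kPa.
Initial effective stress: σ'_0 = σ_v − u = 88.965 − 25.997 = 62.968 kPa.
Stress increase at mid-clay by the 2:1 spreading method:
Δσ = qBL/((B+z)(L+z)) = 217×1.8×1.8/((1.8+4.85)(1.8+4.85)) = 15.899 kPa
Final effective stress: σ'_f = σ'_0 + Δσ = 62.968 + 15.899 = 78.867 kPa.
Normally consolidated clay, so the full stress increment lies on the virgin compression line:
S_c = C_c·H/(1+e₀)·log₁₀(σ'_f/σ'_0) = 0.36×2.1/(1+0.77)×log₁₀(78.867/62.968)
    = 0.42712 × 0.097775 = 0.04176 m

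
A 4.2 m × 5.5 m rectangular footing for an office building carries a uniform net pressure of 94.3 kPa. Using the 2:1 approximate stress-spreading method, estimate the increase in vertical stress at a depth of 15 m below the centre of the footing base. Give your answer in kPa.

Δσ_z ≈ 5.53 kPa

By the 2:1 method the load spreads at 1 horizontal : 2 vertical, so at depth z the loaded area has grown by z in each plan dimension:
Δσ = qBL/((B+z)(L+z)) = 94.3×4.2×5.5/((4.2+15)(5.5+15)) = 5.5344 kPa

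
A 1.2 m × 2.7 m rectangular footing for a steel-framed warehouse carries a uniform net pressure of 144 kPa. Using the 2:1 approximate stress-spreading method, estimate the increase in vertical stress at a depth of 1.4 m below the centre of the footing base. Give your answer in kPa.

Δσ_z ≈ 43.8 kPa

By the 2:1 method the load spreads at 1 horizontal : 2 vertical, so at depth z the loaded area has grown by z in each plan dimension:
Δσ = qBL/((B+z)(L+z)) = 144×1.2×2.7/((1.2+1.4)(2.7+1.4)) = 43.767 kPa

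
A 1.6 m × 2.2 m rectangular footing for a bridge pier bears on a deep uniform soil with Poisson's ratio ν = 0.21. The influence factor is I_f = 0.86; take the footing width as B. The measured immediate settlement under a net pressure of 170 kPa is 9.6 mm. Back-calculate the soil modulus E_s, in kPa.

E_s ≈ 23300 kPa

S_e = q·B·(1−ν²)/E_s · I_f  ⇒  E_s = q·B·(1−ν²)·I_f / S_e.
E_s = 170 × 1.6 × 0.9559 × 0.86 / 0.0096 = 23290 kPa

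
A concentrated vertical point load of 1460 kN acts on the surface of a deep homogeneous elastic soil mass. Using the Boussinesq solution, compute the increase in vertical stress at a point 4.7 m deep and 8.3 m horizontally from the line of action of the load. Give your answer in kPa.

Δσ_z ≈ 0.917 kPa

Boussinesq vertical stress below a point load on an elastic half-space:
Δσ_z = 3P/(2πz²) · [1 + (r/z)²]^(−5/2)
r/z = 8.3/4.7 = 1.766; [1+(r/z)²]^(−5/2) = 0.029049.
Δσ_z = 3×1460/(2π×4.7²) × 0.029049 = 31.557 × 0.029049 = 0.9167 kPa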